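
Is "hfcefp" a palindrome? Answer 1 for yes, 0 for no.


Input: hfcefp
Reversed: pfecfh
  Compare pos 0 ('h') with pos 5 ('p'): MISMATCH
  Compare pos 1 ('f') with pos 4 ('f'): match
  Compare pos 2 ('c') with pos 3 ('e'): MISMATCH
Result: not a palindrome

0


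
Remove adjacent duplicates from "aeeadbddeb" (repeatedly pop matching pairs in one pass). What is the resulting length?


Input: aeeadbddeb
Stack-based adjacent duplicate removal:
  Read 'a': push. Stack: a
  Read 'e': push. Stack: ae
  Read 'e': matches stack top 'e' => pop. Stack: a
  Read 'a': matches stack top 'a' => pop. Stack: (empty)
  Read 'd': push. Stack: d
  Read 'b': push. Stack: db
  Read 'd': push. Stack: dbd
  Read 'd': matches stack top 'd' => pop. Stack: db
  Read 'e': push. Stack: dbe
  Read 'b': push. Stack: dbeb
Final stack: "dbeb" (length 4)

4


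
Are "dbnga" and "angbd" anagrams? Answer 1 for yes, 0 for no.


Strings: "dbnga", "angbd"
Sorted first:  abdgn
Sorted second: abdgn
Sorted forms match => anagrams

1


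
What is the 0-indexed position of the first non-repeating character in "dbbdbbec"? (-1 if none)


Input: dbbdbbec
Character frequencies:
  'b': 4
  'c': 1
  'd': 2
  'e': 1
Scanning left to right for freq == 1:
  Position 0 ('d'): freq=2, skip
  Position 1 ('b'): freq=4, skip
  Position 2 ('b'): freq=4, skip
  Position 3 ('d'): freq=2, skip
  Position 4 ('b'): freq=4, skip
  Position 5 ('b'): freq=4, skip
  Position 6 ('e'): unique! => answer = 6

6


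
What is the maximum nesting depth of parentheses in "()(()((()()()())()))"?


Input: "()(()((()()()())()))"
Tracking depth:
  Position 0 '(': depth becomes 1
  Position 1 ')': depth becomes 0
  Position 2 '(': depth becomes 1
  Position 3 '(': depth becomes 2
  Position 4 ')': depth becomes 1
  Position 5 '(': depth becomes 2
  Position 6 '(': depth becomes 3
  Position 7 '(': depth becomes 4
  Position 8 ')': depth becomes 3
  Position 9 '(': depth becomes 4
  Position 10 ')': depth becomes 3
  Position 11 '(': depth becomes 4
  Position 12 ')': depth becomes 3
  Position 13 '(': depth becomes 4
  Position 14 ')': depth becomes 3
  Position 15 ')': depth becomes 2
  Position 16 '(': depth becomes 3
  Position 17 ')': depth becomes 2
  Position 18 ')': depth becomes 1
  Position 19 ')': depth becomes 0
Maximum depth reached: 4

4


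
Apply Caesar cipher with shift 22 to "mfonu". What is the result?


Caesar cipher: shift "mfonu" by 22
  'm' (pos 12) + 22 = pos 8 = 'i'
  'f' (pos 5) + 22 = pos 1 = 'b'
  'o' (pos 14) + 22 = pos 10 = 'k'
  'n' (pos 13) + 22 = pos 9 = 'j'
  'u' (pos 20) + 22 = pos 16 = 'q'
Result: ibkjq

ibkjq


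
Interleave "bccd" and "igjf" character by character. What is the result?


Interleaving "bccd" and "igjf":
  Position 0: 'b' from first, 'i' from second => "bi"
  Position 1: 'c' from first, 'g' from second => "cg"
  Position 2: 'c' from first, 'j' from second => "cj"
  Position 3: 'd' from first, 'f' from second => "df"
Result: bicgcjdf

bicgcjdf


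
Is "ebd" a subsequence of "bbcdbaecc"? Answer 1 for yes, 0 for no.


Check if "ebd" is a subsequence of "bbcdbaecc"
Greedy scan:
  Position 0 ('b'): no match needed
  Position 1 ('b'): no match needed
  Position 2 ('c'): no match needed
  Position 3 ('d'): no match needed
  Position 4 ('b'): no match needed
  Position 5 ('a'): no match needed
  Position 6 ('e'): matches sub[0] = 'e'
  Position 7 ('c'): no match needed
  Position 8 ('c'): no match needed
Only matched 1/3 characters => not a subsequence

0


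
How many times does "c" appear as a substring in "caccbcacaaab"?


Searching for "c" in "caccbcacaaab"
Scanning each position:
  Position 0: "c" => MATCH
  Position 1: "a" => no
  Position 2: "c" => MATCH
  Position 3: "c" => MATCH
  Position 4: "b" => no
  Position 5: "c" => MATCH
  Position 6: "a" => no
  Position 7: "c" => MATCH
  Position 8: "a" => no
  Position 9: "a" => no
  Position 10: "a" => no
  Position 11: "b" => no
Total occurrences: 5

5


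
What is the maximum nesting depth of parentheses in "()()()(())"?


Input: "()()()(())"
Tracking depth:
  Position 0 '(': depth becomes 1
  Position 1 ')': depth becomes 0
  Position 2 '(': depth becomes 1
  Position 3 ')': depth becomes 0
  Position 4 '(': depth becomes 1
  Position 5 ')': depth becomes 0
  Position 6 '(': depth becomes 1
  Position 7 '(': depth becomes 2
  Position 8 ')': depth becomes 1
  Position 9 ')': depth becomes 0
Maximum depth reached: 2

2


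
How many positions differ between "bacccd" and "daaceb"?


Comparing "bacccd" and "daaceb" position by position:
  Position 0: 'b' vs 'd' => DIFFER
  Position 1: 'a' vs 'a' => same
  Position 2: 'c' vs 'a' => DIFFER
  Position 3: 'c' vs 'c' => same
  Position 4: 'c' vs 'e' => DIFFER
  Position 5: 'd' vs 'b' => DIFFER
Positions that differ: 4

4


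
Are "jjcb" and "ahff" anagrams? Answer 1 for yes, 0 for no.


Strings: "jjcb", "ahff"
Sorted first:  bcjj
Sorted second: affh
Differ at position 0: 'b' vs 'a' => not anagrams

0


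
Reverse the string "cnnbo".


Input: cnnbo
Reading characters right to left:
  Position 4: 'o'
  Position 3: 'b'
  Position 2: 'n'
  Position 1: 'n'
  Position 0: 'c'
Reversed: obnnc

obnnc


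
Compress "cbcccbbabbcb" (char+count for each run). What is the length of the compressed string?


Input: cbcccbbabbcb
Runs:
  'c' x 1 => "c1"
  'b' x 1 => "b1"
  'c' x 3 => "c3"
  'b' x 2 => "b2"
  'a' x 1 => "a1"
  'b' x 2 => "b2"
  'c' x 1 => "c1"
  'b' x 1 => "b1"
Compressed: "c1b1c3b2a1b2c1b1"
Compressed length: 16

16


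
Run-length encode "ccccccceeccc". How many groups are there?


Input: ccccccceeccc
Scanning for consecutive runs:
  Group 1: 'c' x 7 (positions 0-6)
  Group 2: 'e' x 2 (positions 7-8)
  Group 3: 'c' x 3 (positions 9-11)
Total groups: 3

3


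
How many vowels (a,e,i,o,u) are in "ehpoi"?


Input: ehpoi
Checking each character:
  'e' at position 0: vowel (running total: 1)
  'h' at position 1: consonant
  'p' at position 2: consonant
  'o' at position 3: vowel (running total: 2)
  'i' at position 4: vowel (running total: 3)
Total vowels: 3

3


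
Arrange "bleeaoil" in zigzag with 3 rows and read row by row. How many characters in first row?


Zigzag "bleeaoil" into 3 rows:
Placing characters:
  'b' => row 0
  'l' => row 1
  'e' => row 2
  'e' => row 1
  'a' => row 0
  'o' => row 1
  'i' => row 2
  'l' => row 1
Rows:
  Row 0: "ba"
  Row 1: "leol"
  Row 2: "ei"
First row length: 2

2


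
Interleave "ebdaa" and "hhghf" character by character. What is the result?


Interleaving "ebdaa" and "hhghf":
  Position 0: 'e' from first, 'h' from second => "eh"
  Position 1: 'b' from first, 'h' from second => "bh"
  Position 2: 'd' from first, 'g' from second => "dg"
  Position 3: 'a' from first, 'h' from second => "ah"
  Position 4: 'a' from first, 'f' from second => "af"
Result: ehbhdgahaf

ehbhdgahaf


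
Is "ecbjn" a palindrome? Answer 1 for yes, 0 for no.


Input: ecbjn
Reversed: njbce
  Compare pos 0 ('e') with pos 4 ('n'): MISMATCH
  Compare pos 1 ('c') with pos 3 ('j'): MISMATCH
Result: not a palindrome

0


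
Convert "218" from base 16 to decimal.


Input: "218" in base 16
Positional expansion:
  Digit '2' (value 2) x 16^2 = 512
  Digit '1' (value 1) x 16^1 = 16
  Digit '8' (value 8) x 16^0 = 8
Sum = 536

536


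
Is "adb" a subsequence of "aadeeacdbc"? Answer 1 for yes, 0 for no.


Check if "adb" is a subsequence of "aadeeacdbc"
Greedy scan:
  Position 0 ('a'): matches sub[0] = 'a'
  Position 1 ('a'): no match needed
  Position 2 ('d'): matches sub[1] = 'd'
  Position 3 ('e'): no match needed
  Position 4 ('e'): no match needed
  Position 5 ('a'): no match needed
  Position 6 ('c'): no match needed
  Position 7 ('d'): no match needed
  Position 8 ('b'): matches sub[2] = 'b'
  Position 9 ('c'): no match needed
All 3 characters matched => is a subsequence

1


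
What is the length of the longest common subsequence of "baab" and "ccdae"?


LCS of "baab" and "ccdae"
DP table:
           c    c    d    a    e
      0    0    0    0    0    0
  b   0    0    0    0    0    0
  a   0    0    0    0    1    1
  a   0    0    0    0    1    1
  b   0    0    0    0    1    1
LCS length = dp[4][5] = 1

1


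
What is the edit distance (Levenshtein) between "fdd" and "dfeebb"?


Computing edit distance: "fdd" -> "dfeebb"
DP table:
           d    f    e    e    b    b
      0    1    2    3    4    5    6
  f   1    1    1    2    3    4    5
  d   2    1    2    2    3    4    5
  d   3    2    2    3    3    4    5
Edit distance = dp[3][6] = 5

5


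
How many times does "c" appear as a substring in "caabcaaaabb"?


Searching for "c" in "caabcaaaabb"
Scanning each position:
  Position 0: "c" => MATCH
  Position 1: "a" => no
  Position 2: "a" => no
  Position 3: "b" => no
  Position 4: "c" => MATCH
  Position 5: "a" => no
  Position 6: "a" => no
  Position 7: "a" => no
  Position 8: "a" => no
  Position 9: "b" => no
  Position 10: "b" => no
Total occurrences: 2

2


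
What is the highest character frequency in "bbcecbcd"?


Input: bbcecbcd
Character counts:
  'b': 3
  'c': 3
  'd': 1
  'e': 1
Maximum frequency: 3

3


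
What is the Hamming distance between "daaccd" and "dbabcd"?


Comparing "daaccd" and "dbabcd" position by position:
  Position 0: 'd' vs 'd' => same
  Position 1: 'a' vs 'b' => differ
  Position 2: 'a' vs 'a' => same
  Position 3: 'c' vs 'b' => differ
  Position 4: 'c' vs 'c' => same
  Position 5: 'd' vs 'd' => same
Total differences (Hamming distance): 2

2


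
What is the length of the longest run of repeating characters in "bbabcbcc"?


Input: "bbabcbcc"
Scanning for longest run:
  Position 1 ('b'): continues run of 'b', length=2
  Position 2 ('a'): new char, reset run to 1
  Position 3 ('b'): new char, reset run to 1
  Position 4 ('c'): new char, reset run to 1
  Position 5 ('b'): new char, reset run to 1
  Position 6 ('c'): new char, reset run to 1
  Position 7 ('c'): continues run of 'c', length=2
Longest run: 'b' with length 2

2


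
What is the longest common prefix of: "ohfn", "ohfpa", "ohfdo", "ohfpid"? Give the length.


Words: ohfn, ohfpa, ohfdo, ohfpid
  Position 0: all 'o' => match
  Position 1: all 'h' => match
  Position 2: all 'f' => match
  Position 3: ('n', 'p', 'd', 'p') => mismatch, stop
LCP = "ohf" (length 3)

3


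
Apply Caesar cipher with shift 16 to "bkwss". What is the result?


Caesar cipher: shift "bkwss" by 16
  'b' (pos 1) + 16 = pos 17 = 'r'
  'k' (pos 10) + 16 = pos 0 = 'a'
  'w' (pos 22) + 16 = pos 12 = 'm'
  's' (pos 18) + 16 = pos 8 = 'i'
  's' (pos 18) + 16 = pos 8 = 'i'
Result: ramii

ramii


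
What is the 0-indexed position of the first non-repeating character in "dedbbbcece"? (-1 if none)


Input: dedbbbcece
Character frequencies:
  'b': 3
  'c': 2
  'd': 2
  'e': 3
Scanning left to right for freq == 1:
  Position 0 ('d'): freq=2, skip
  Position 1 ('e'): freq=3, skip
  Position 2 ('d'): freq=2, skip
  Position 3 ('b'): freq=3, skip
  Position 4 ('b'): freq=3, skip
  Position 5 ('b'): freq=3, skip
  Position 6 ('c'): freq=2, skip
  Position 7 ('e'): freq=3, skip
  Position 8 ('c'): freq=2, skip
  Position 9 ('e'): freq=3, skip
  No unique character found => answer = -1

-1


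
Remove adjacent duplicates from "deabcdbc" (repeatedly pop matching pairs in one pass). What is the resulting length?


Input: deabcdbc
Stack-based adjacent duplicate removal:
  Read 'd': push. Stack: d
  Read 'e': push. Stack: de
  Read 'a': push. Stack: dea
  Read 'b': push. Stack: deab
  Read 'c': push. Stack: deabc
  Read 'd': push. Stack: deabcd
  Read 'b': push. Stack: deabcdb
  Read 'c': push. Stack: deabcdbc
Final stack: "deabcdbc" (length 8)

8


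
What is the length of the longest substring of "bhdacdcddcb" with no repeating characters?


Input: "bhdacdcddcb"
Sliding window (track last position of each char):
  Position 0 ('b'): window [0,0] length 1 -- new best
  Position 1 ('h'): window [0,1] length 2 -- new best
  Position 2 ('d'): window [0,2] length 3 -- new best
  Position 3 ('a'): window [0,3] length 4 -- new best
  Position 4 ('c'): window [0,4] length 5 -- new best
  Position 5 ('d'): repeat (last at 2), move window start to 3
  Position 5 ('d'): window [3,5] length 3
  Position 6 ('c'): repeat (last at 4), move window start to 5
  Position 6 ('c'): window [5,6] length 2
  Position 7 ('d'): repeat (last at 5), move window start to 6
  Position 7 ('d'): window [6,7] length 2
  Position 8 ('d'): repeat (last at 7), move window start to 8
  Position 8 ('d'): window [8,8] length 1
  Position 9 ('c'): window [8,9] length 2
  Position 10 ('b'): window [8,10] length 3
Longest substring with no repeats: "bhdac" with length 5

5


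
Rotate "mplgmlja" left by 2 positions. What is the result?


Input: "mplgmlja", rotate left by 2
First 2 characters: "mp"
Remaining characters: "lgmlja"
Concatenate remaining + first: "lgmlja" + "mp" = "lgmljamp"

lgmljamp


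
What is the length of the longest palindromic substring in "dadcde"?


Input: "dadcde"
Checking substrings for palindromes:
  [0:3] "dad" (len 3) => palindrome
  [2:5] "dcd" (len 3) => palindrome
Longest palindromic substring: "dad" with length 3

3


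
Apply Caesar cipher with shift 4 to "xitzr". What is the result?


Caesar cipher: shift "xitzr" by 4
  'x' (pos 23) + 4 = pos 1 = 'b'
  'i' (pos 8) + 4 = pos 12 = 'm'
  't' (pos 19) + 4 = pos 23 = 'x'
  'z' (pos 25) + 4 = pos 3 = 'd'
  'r' (pos 17) + 4 = pos 21 = 'v'
Result: bmxdv

bmxdv


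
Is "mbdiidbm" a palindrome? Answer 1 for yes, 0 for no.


Input: mbdiidbm
Reversed: mbdiidbm
  Compare pos 0 ('m') with pos 7 ('m'): match
  Compare pos 1 ('b') with pos 6 ('b'): match
  Compare pos 2 ('d') with pos 5 ('d'): match
  Compare pos 3 ('i') with pos 4 ('i'): match
Result: palindrome

1


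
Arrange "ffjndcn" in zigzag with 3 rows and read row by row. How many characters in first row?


Zigzag "ffjndcn" into 3 rows:
Placing characters:
  'f' => row 0
  'f' => row 1
  'j' => row 2
  'n' => row 1
  'd' => row 0
  'c' => row 1
  'n' => row 2
Rows:
  Row 0: "fd"
  Row 1: "fnc"
  Row 2: "jn"
First row length: 2

2


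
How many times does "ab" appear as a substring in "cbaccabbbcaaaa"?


Searching for "ab" in "cbaccabbbcaaaa"
Scanning each position:
  Position 0: "cb" => no
  Position 1: "ba" => no
  Position 2: "ac" => no
  Position 3: "cc" => no
  Position 4: "ca" => no
  Position 5: "ab" => MATCH
  Position 6: "bb" => no
  Position 7: "bb" => no
  Position 8: "bc" => no
  Position 9: "ca" => no
  Position 10: "aa" => no
  Position 11: "aa" => no
  Position 12: "aa" => no
Total occurrences: 1

1


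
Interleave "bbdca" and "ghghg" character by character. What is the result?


Interleaving "bbdca" and "ghghg":
  Position 0: 'b' from first, 'g' from second => "bg"
  Position 1: 'b' from first, 'h' from second => "bh"
  Position 2: 'd' from first, 'g' from second => "dg"
  Position 3: 'c' from first, 'h' from second => "ch"
  Position 4: 'a' from first, 'g' from second => "ag"
Result: bgbhdgchag

bgbhdgchag


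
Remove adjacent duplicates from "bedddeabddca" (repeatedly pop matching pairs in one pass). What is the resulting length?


Input: bedddeabddca
Stack-based adjacent duplicate removal:
  Read 'b': push. Stack: b
  Read 'e': push. Stack: be
  Read 'd': push. Stack: bed
  Read 'd': matches stack top 'd' => pop. Stack: be
  Read 'd': push. Stack: bed
  Read 'e': push. Stack: bede
  Read 'a': push. Stack: bedea
  Read 'b': push. Stack: bedeab
  Read 'd': push. Stack: bedeabd
  Read 'd': matches stack top 'd' => pop. Stack: bedeab
  Read 'c': push. Stack: bedeabc
  Read 'a': push. Stack: bedeabca
Final stack: "bedeabca" (length 8)

8


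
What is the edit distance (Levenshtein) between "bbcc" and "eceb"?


Computing edit distance: "bbcc" -> "eceb"
DP table:
           e    c    e    b
      0    1    2    3    4
  b   1    1    2    3    3
  b   2    2    2    3    3
  c   3    3    2    3    4
  c   4    4    3    3    4
Edit distance = dp[4][4] = 4

4


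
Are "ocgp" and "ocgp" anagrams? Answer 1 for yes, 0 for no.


Strings: "ocgp", "ocgp"
Sorted first:  cgop
Sorted second: cgop
Sorted forms match => anagrams

1


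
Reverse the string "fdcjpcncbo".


Input: fdcjpcncbo
Reading characters right to left:
  Position 9: 'o'
  Position 8: 'b'
  Position 7: 'c'
  Position 6: 'n'
  Position 5: 'c'
  Position 4: 'p'
  Position 3: 'j'
  Position 2: 'c'
  Position 1: 'd'
  Position 0: 'f'
Reversed: obcncpjcdf

obcncpjcdf


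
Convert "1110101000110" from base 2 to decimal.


Input: "1110101000110" in base 2
Positional expansion:
  Digit '1' (value 1) x 2^12 = 4096
  Digit '1' (value 1) x 2^11 = 2048
  Digit '1' (value 1) x 2^10 = 1024
  Digit '0' (value 0) x 2^9 = 0
  Digit '1' (value 1) x 2^8 = 256
  Digit '0' (value 0) x 2^7 = 0
  Digit '1' (value 1) x 2^6 = 64
  Digit '0' (value 0) x 2^5 = 0
  Digit '0' (value 0) x 2^4 = 0
  Digit '0' (value 0) x 2^3 = 0
  Digit '1' (value 1) x 2^2 = 4
  Digit '1' (value 1) x 2^1 = 2
  Digit '0' (value 0) x 2^0 = 0
Sum = 7494

7494


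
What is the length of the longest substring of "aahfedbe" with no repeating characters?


Input: "aahfedbe"
Sliding window (track last position of each char):
  Position 0 ('a'): window [0,0] length 1 -- new best
  Position 1 ('a'): repeat (last at 0), move window start to 1
  Position 1 ('a'): window [1,1] length 1
  Position 2 ('h'): window [1,2] length 2 -- new best
  Position 3 ('f'): window [1,3] length 3 -- new best
  Position 4 ('e'): window [1,4] length 4 -- new best
  Position 5 ('d'): window [1,5] length 5 -- new best
  Position 6 ('b'): window [1,6] length 6 -- new best
  Position 7 ('e'): repeat (last at 4), move window start to 5
  Position 7 ('e'): window [5,7] length 3
Longest substring with no repeats: "ahfedb" with length 6

6


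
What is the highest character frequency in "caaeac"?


Input: caaeac
Character counts:
  'a': 3
  'c': 2
  'e': 1
Maximum frequency: 3

3


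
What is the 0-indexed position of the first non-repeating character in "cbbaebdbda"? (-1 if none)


Input: cbbaebdbda
Character frequencies:
  'a': 2
  'b': 4
  'c': 1
  'd': 2
  'e': 1
Scanning left to right for freq == 1:
  Position 0 ('c'): unique! => answer = 0

0


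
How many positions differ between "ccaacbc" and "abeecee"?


Comparing "ccaacbc" and "abeecee" position by position:
  Position 0: 'c' vs 'a' => DIFFER
  Position 1: 'c' vs 'b' => DIFFER
  Position 2: 'a' vs 'e' => DIFFER
  Position 3: 'a' vs 'e' => DIFFER
  Position 4: 'c' vs 'c' => same
  Position 5: 'b' vs 'e' => DIFFER
  Position 6: 'c' vs 'e' => DIFFER
Positions that differ: 6

6


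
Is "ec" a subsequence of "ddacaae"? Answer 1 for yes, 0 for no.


Check if "ec" is a subsequence of "ddacaae"
Greedy scan:
  Position 0 ('d'): no match needed
  Position 1 ('d'): no match needed
  Position 2 ('a'): no match needed
  Position 3 ('c'): no match needed
  Position 4 ('a'): no match needed
  Position 5 ('a'): no match needed
  Position 6 ('e'): matches sub[0] = 'e'
Only matched 1/2 characters => not a subsequence

0


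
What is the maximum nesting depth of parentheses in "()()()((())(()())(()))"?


Input: "()()()((())(()())(()))"
Tracking depth:
  Position 0 '(': depth becomes 1
  Position 1 ')': depth becomes 0
  Position 2 '(': depth becomes 1
  Position 3 ')': depth becomes 0
  Position 4 '(': depth becomes 1
  Position 5 ')': depth becomes 0
  Position 6 '(': depth becomes 1
  Position 7 '(': depth becomes 2
  Position 8 '(': depth becomes 3
  Position 9 ')': depth becomes 2
  Position 10 ')': depth becomes 1
  Position 11 '(': depth becomes 2
  Position 12 '(': depth becomes 3
  Position 13 ')': depth becomes 2
  Position 14 '(': depth becomes 3
  Position 15 ')': depth becomes 2
  Position 16 ')': depth becomes 1
  Position 17 '(': depth becomes 2
  Position 18 '(': depth becomes 3
  Position 19 ')': depth becomes 2
  Position 20 ')': depth becomes 1
  Position 21 ')': depth becomes 0
Maximum depth reached: 3

3


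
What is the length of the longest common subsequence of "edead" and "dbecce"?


LCS of "edead" and "dbecce"
DP table:
           d    b    e    c    c    e
      0    0    0    0    0    0    0
  e   0    0    0    1    1    1    1
  d   0    1    1    1    1    1    1
  e   0    1    1    2    2    2    2
  a   0    1    1    2    2    2    2
  d   0    1    1    2    2    2    2
LCS length = dp[5][6] = 2

2


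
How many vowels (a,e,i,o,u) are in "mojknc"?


Input: mojknc
Checking each character:
  'm' at position 0: consonant
  'o' at position 1: vowel (running total: 1)
  'j' at position 2: consonant
  'k' at position 3: consonant
  'n' at position 4: consonant
  'c' at position 5: consonant
Total vowels: 1

1


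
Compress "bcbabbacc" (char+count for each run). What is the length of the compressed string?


Input: bcbabbacc
Runs:
  'b' x 1 => "b1"
  'c' x 1 => "c1"
  'b' x 1 => "b1"
  'a' x 1 => "a1"
  'b' x 2 => "b2"
  'a' x 1 => "a1"
  'c' x 2 => "c2"
Compressed: "b1c1b1a1b2a1c2"
Compressed length: 14

14


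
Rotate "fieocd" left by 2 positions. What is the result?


Input: "fieocd", rotate left by 2
First 2 characters: "fi"
Remaining characters: "eocd"
Concatenate remaining + first: "eocd" + "fi" = "eocdfi"

eocdfi


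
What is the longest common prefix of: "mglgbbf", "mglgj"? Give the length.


Words: mglgbbf, mglgj
  Position 0: all 'm' => match
  Position 1: all 'g' => match
  Position 2: all 'l' => match
  Position 3: all 'g' => match
  Position 4: ('b', 'j') => mismatch, stop
LCP = "mglg" (length 4)

4


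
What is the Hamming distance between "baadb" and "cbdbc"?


Comparing "baadb" and "cbdbc" position by position:
  Position 0: 'b' vs 'c' => differ
  Position 1: 'a' vs 'b' => differ
  Position 2: 'a' vs 'd' => differ
  Position 3: 'd' vs 'b' => differ
  Position 4: 'b' vs 'c' => differ
Total differences (Hamming distance): 5

5


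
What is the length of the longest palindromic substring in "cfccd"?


Input: "cfccd"
Checking substrings for palindromes:
  [0:3] "cfc" (len 3) => palindrome
  [2:4] "cc" (len 2) => palindrome
Longest palindromic substring: "cfc" with length 3

3


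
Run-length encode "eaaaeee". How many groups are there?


Input: eaaaeee
Scanning for consecutive runs:
  Group 1: 'e' x 1 (positions 0-0)
  Group 2: 'a' x 3 (positions 1-3)
  Group 3: 'e' x 3 (positions 4-6)
Total groups: 3

3


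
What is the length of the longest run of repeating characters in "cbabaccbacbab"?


Input: "cbabaccbacbab"
Scanning for longest run:
  Position 1 ('b'): new char, reset run to 1
  Position 2 ('a'): new char, reset run to 1
  Position 3 ('b'): new char, reset run to 1
  Position 4 ('a'): new char, reset run to 1
  Position 5 ('c'): new char, reset run to 1
  Position 6 ('c'): continues run of 'c', length=2
  Position 7 ('b'): new char, reset run to 1
  Position 8 ('a'): new char, reset run to 1
  Position 9 ('c'): new char, reset run to 1
  Position 10 ('b'): new char, reset run to 1
  Position 11 ('a'): new char, reset run to 1
  Position 12 ('b'): new char, reset run to 1
Longest run: 'c' with length 2

2


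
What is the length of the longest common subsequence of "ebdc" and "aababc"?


LCS of "ebdc" and "aababc"
DP table:
           a    a    b    a    b    c
      0    0    0    0    0    0    0
  e   0    0    0    0    0    0    0
  b   0    0    0    1    1    1    1
  d   0    0    0    1    1    1    1
  c   0    0    0    1    1    1    2
LCS length = dp[4][6] = 2

2


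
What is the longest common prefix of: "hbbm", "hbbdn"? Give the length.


Words: hbbm, hbbdn
  Position 0: all 'h' => match
  Position 1: all 'b' => match
  Position 2: all 'b' => match
  Position 3: ('m', 'd') => mismatch, stop
LCP = "hbb" (length 3)

3


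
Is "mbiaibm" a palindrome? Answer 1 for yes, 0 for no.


Input: mbiaibm
Reversed: mbiaibm
  Compare pos 0 ('m') with pos 6 ('m'): match
  Compare pos 1 ('b') with pos 5 ('b'): match
  Compare pos 2 ('i') with pos 4 ('i'): match
Result: palindrome

1


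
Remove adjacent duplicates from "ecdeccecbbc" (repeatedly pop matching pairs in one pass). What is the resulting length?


Input: ecdeccecbbc
Stack-based adjacent duplicate removal:
  Read 'e': push. Stack: e
  Read 'c': push. Stack: ec
  Read 'd': push. Stack: ecd
  Read 'e': push. Stack: ecde
  Read 'c': push. Stack: ecdec
  Read 'c': matches stack top 'c' => pop. Stack: ecde
  Read 'e': matches stack top 'e' => pop. Stack: ecd
  Read 'c': push. Stack: ecdc
  Read 'b': push. Stack: ecdcb
  Read 'b': matches stack top 'b' => pop. Stack: ecdc
  Read 'c': matches stack top 'c' => pop. Stack: ecd
Final stack: "ecd" (length 3)

3


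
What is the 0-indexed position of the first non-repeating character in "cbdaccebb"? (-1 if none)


Input: cbdaccebb
Character frequencies:
  'a': 1
  'b': 3
  'c': 3
  'd': 1
  'e': 1
Scanning left to right for freq == 1:
  Position 0 ('c'): freq=3, skip
  Position 1 ('b'): freq=3, skip
  Position 2 ('d'): unique! => answer = 2

2


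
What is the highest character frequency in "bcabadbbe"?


Input: bcabadbbe
Character counts:
  'a': 2
  'b': 4
  'c': 1
  'd': 1
  'e': 1
Maximum frequency: 4

4


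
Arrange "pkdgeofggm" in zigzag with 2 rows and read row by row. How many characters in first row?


Zigzag "pkdgeofggm" into 2 rows:
Placing characters:
  'p' => row 0
  'k' => row 1
  'd' => row 0
  'g' => row 1
  'e' => row 0
  'o' => row 1
  'f' => row 0
  'g' => row 1
  'g' => row 0
  'm' => row 1
Rows:
  Row 0: "pdefg"
  Row 1: "kgogm"
First row length: 5

5


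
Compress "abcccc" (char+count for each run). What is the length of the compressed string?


Input: abcccc
Runs:
  'a' x 1 => "a1"
  'b' x 1 => "b1"
  'c' x 4 => "c4"
Compressed: "a1b1c4"
Compressed length: 6

6


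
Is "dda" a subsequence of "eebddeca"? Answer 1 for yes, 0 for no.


Check if "dda" is a subsequence of "eebddeca"
Greedy scan:
  Position 0 ('e'): no match needed
  Position 1 ('e'): no match needed
  Position 2 ('b'): no match needed
  Position 3 ('d'): matches sub[0] = 'd'
  Position 4 ('d'): matches sub[1] = 'd'
  Position 5 ('e'): no match needed
  Position 6 ('c'): no match needed
  Position 7 ('a'): matches sub[2] = 'a'
All 3 characters matched => is a subsequence

1


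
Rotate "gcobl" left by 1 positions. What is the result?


Input: "gcobl", rotate left by 1
First 1 characters: "g"
Remaining characters: "cobl"
Concatenate remaining + first: "cobl" + "g" = "coblg"

coblg


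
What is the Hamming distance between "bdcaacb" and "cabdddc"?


Comparing "bdcaacb" and "cabdddc" position by position:
  Position 0: 'b' vs 'c' => differ
  Position 1: 'd' vs 'a' => differ
  Position 2: 'c' vs 'b' => differ
  Position 3: 'a' vs 'd' => differ
  Position 4: 'a' vs 'd' => differ
  Position 5: 'c' vs 'd' => differ
  Position 6: 'b' vs 'c' => differ
Total differences (Hamming distance): 7

7


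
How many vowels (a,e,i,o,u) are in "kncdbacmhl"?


Input: kncdbacmhl
Checking each character:
  'k' at position 0: consonant
  'n' at position 1: consonant
  'c' at position 2: consonant
  'd' at position 3: consonant
  'b' at position 4: consonant
  'a' at position 5: vowel (running total: 1)
  'c' at position 6: consonant
  'm' at position 7: consonant
  'h' at position 8: consonant
  'l' at position 9: consonant
Total vowels: 1

1


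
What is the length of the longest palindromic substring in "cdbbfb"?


Input: "cdbbfb"
Checking substrings for palindromes:
  [3:6] "bfb" (len 3) => palindrome
  [2:4] "bb" (len 2) => palindrome
Longest palindromic substring: "bfb" with length 3

3


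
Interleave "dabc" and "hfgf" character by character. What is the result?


Interleaving "dabc" and "hfgf":
  Position 0: 'd' from first, 'h' from second => "dh"
  Position 1: 'a' from first, 'f' from second => "af"
  Position 2: 'b' from first, 'g' from second => "bg"
  Position 3: 'c' from first, 'f' from second => "cf"
Result: dhafbgcf

dhafbgcf


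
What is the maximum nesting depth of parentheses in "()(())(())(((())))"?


Input: "()(())(())(((())))"
Tracking depth:
  Position 0 '(': depth becomes 1
  Position 1 ')': depth becomes 0
  Position 2 '(': depth becomes 1
  Position 3 '(': depth becomes 2
  Position 4 ')': depth becomes 1
  Position 5 ')': depth becomes 0
  Position 6 '(': depth becomes 1
  Position 7 '(': depth becomes 2
  Position 8 ')': depth becomes 1
  Position 9 ')': depth becomes 0
  Position 10 '(': depth becomes 1
  Position 11 '(': depth becomes 2
  Position 12 '(': depth becomes 3
  Position 13 '(': depth becomes 4
  Position 14 ')': depth becomes 3
  Position 15 ')': depth becomes 2
  Position 16 ')': depth becomes 1
  Position 17 ')': depth becomes 0
Maximum depth reached: 4

4


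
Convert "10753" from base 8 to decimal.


Input: "10753" in base 8
Positional expansion:
  Digit '1' (value 1) x 8^4 = 4096
  Digit '0' (value 0) x 8^3 = 0
  Digit '7' (value 7) x 8^2 = 448
  Digit '5' (value 5) x 8^1 = 40
  Digit '3' (value 3) x 8^0 = 3
Sum = 4587

4587


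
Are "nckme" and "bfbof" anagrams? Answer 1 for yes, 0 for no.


Strings: "nckme", "bfbof"
Sorted first:  cekmn
Sorted second: bbffo
Differ at position 0: 'c' vs 'b' => not anagrams

0


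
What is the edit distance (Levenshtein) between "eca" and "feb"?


Computing edit distance: "eca" -> "feb"
DP table:
           f    e    b
      0    1    2    3
  e   1    1    1    2
  c   2    2    2    2
  a   3    3    3    3
Edit distance = dp[3][3] = 3

3


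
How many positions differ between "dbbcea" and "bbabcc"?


Comparing "dbbcea" and "bbabcc" position by position:
  Position 0: 'd' vs 'b' => DIFFER
  Position 1: 'b' vs 'b' => same
  Position 2: 'b' vs 'a' => DIFFER
  Position 3: 'c' vs 'b' => DIFFER
  Position 4: 'e' vs 'c' => DIFFER
  Position 5: 'a' vs 'c' => DIFFER
Positions that differ: 5

5


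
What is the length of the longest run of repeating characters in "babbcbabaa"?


Input: "babbcbabaa"
Scanning for longest run:
  Position 1 ('a'): new char, reset run to 1
  Position 2 ('b'): new char, reset run to 1
  Position 3 ('b'): continues run of 'b', length=2
  Position 4 ('c'): new char, reset run to 1
  Position 5 ('b'): new char, reset run to 1
  Position 6 ('a'): new char, reset run to 1
  Position 7 ('b'): new char, reset run to 1
  Position 8 ('a'): new char, reset run to 1
  Position 9 ('a'): continues run of 'a', length=2
Longest run: 'b' with length 2

2


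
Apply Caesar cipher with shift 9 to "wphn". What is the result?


Caesar cipher: shift "wphn" by 9
  'w' (pos 22) + 9 = pos 5 = 'f'
  'p' (pos 15) + 9 = pos 24 = 'y'
  'h' (pos 7) + 9 = pos 16 = 'q'
  'n' (pos 13) + 9 = pos 22 = 'w'
Result: fyqw

fyqw


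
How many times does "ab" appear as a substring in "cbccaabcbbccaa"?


Searching for "ab" in "cbccaabcbbccaa"
Scanning each position:
  Position 0: "cb" => no
  Position 1: "bc" => no
  Position 2: "cc" => no
  Position 3: "ca" => no
  Position 4: "aa" => no
  Position 5: "ab" => MATCH
  Position 6: "bc" => no
  Position 7: "cb" => no
  Position 8: "bb" => no
  Position 9: "bc" => no
  Position 10: "cc" => no
  Position 11: "ca" => no
  Position 12: "aa" => no
Total occurrences: 1

1


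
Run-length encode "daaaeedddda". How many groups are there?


Input: daaaeedddda
Scanning for consecutive runs:
  Group 1: 'd' x 1 (positions 0-0)
  Group 2: 'a' x 3 (positions 1-3)
  Group 3: 'e' x 2 (positions 4-5)
  Group 4: 'd' x 4 (positions 6-9)
  Group 5: 'a' x 1 (positions 10-10)
Total groups: 5

5


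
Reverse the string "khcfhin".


Input: khcfhin
Reading characters right to left:
  Position 6: 'n'
  Position 5: 'i'
  Position 4: 'h'
  Position 3: 'f'
  Position 2: 'c'
  Position 1: 'h'
  Position 0: 'k'
Reversed: nihfchk

nihfchk


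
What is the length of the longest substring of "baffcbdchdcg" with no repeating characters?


Input: "baffcbdchdcg"
Sliding window (track last position of each char):
  Position 0 ('b'): window [0,0] length 1 -- new best
  Position 1 ('a'): window [0,1] length 2 -- new best
  Position 2 ('f'): window [0,2] length 3 -- new best
  Position 3 ('f'): repeat (last at 2), move window start to 3
  Position 3 ('f'): window [3,3] length 1
  Position 4 ('c'): window [3,4] length 2
  Position 5 ('b'): window [3,5] length 3
  Position 6 ('d'): window [3,6] length 4 -- new best
  Position 7 ('c'): repeat (last at 4), move window start to 5
  Position 7 ('c'): window [5,7] length 3
  Position 8 ('h'): window [5,8] length 4
  Position 9 ('d'): repeat (last at 6), move window start to 7
  Position 9 ('d'): window [7,9] length 3
  Position 10 ('c'): repeat (last at 7), move window start to 8
  Position 10 ('c'): window [8,10] length 3
  Position 11 ('g'): window [8,11] length 4
Longest substring with no repeats: "fcbd" with length 4

4


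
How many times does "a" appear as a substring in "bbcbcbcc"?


Searching for "a" in "bbcbcbcc"
Scanning each position:
  Position 0: "b" => no
  Position 1: "b" => no
  Position 2: "c" => no
  Position 3: "b" => no
  Position 4: "c" => no
  Position 5: "b" => no
  Position 6: "c" => no
  Position 7: "c" => no
Total occurrences: 0

0


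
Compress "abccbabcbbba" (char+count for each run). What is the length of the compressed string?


Input: abccbabcbbba
Runs:
  'a' x 1 => "a1"
  'b' x 1 => "b1"
  'c' x 2 => "c2"
  'b' x 1 => "b1"
  'a' x 1 => "a1"
  'b' x 1 => "b1"
  'c' x 1 => "c1"
  'b' x 3 => "b3"
  'a' x 1 => "a1"
Compressed: "a1b1c2b1a1b1c1b3a1"
Compressed length: 18

18


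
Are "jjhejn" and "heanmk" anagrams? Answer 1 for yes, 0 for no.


Strings: "jjhejn", "heanmk"
Sorted first:  ehjjjn
Sorted second: aehkmn
Differ at position 0: 'e' vs 'a' => not anagrams

0


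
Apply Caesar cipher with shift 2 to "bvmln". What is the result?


Caesar cipher: shift "bvmln" by 2
  'b' (pos 1) + 2 = pos 3 = 'd'
  'v' (pos 21) + 2 = pos 23 = 'x'
  'm' (pos 12) + 2 = pos 14 = 'o'
  'l' (pos 11) + 2 = pos 13 = 'n'
  'n' (pos 13) + 2 = pos 15 = 'p'
Result: dxonp

dxonp


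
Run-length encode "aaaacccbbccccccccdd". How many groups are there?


Input: aaaacccbbccccccccdd
Scanning for consecutive runs:
  Group 1: 'a' x 4 (positions 0-3)
  Group 2: 'c' x 3 (positions 4-6)
  Group 3: 'b' x 2 (positions 7-8)
  Group 4: 'c' x 8 (positions 9-16)
  Group 5: 'd' x 2 (positions 17-18)
Total groups: 5

5


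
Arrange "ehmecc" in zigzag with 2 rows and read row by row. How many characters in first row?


Zigzag "ehmecc" into 2 rows:
Placing characters:
  'e' => row 0
  'h' => row 1
  'm' => row 0
  'e' => row 1
  'c' => row 0
  'c' => row 1
Rows:
  Row 0: "emc"
  Row 1: "hec"
First row length: 3

3


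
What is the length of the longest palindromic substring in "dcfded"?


Input: "dcfded"
Checking substrings for palindromes:
  [3:6] "ded" (len 3) => palindrome
Longest palindromic substring: "ded" with length 3

3


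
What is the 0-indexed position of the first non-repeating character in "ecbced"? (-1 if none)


Input: ecbced
Character frequencies:
  'b': 1
  'c': 2
  'd': 1
  'e': 2
Scanning left to right for freq == 1:
  Position 0 ('e'): freq=2, skip
  Position 1 ('c'): freq=2, skip
  Position 2 ('b'): unique! => answer = 2

2


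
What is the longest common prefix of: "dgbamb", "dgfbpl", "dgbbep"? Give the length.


Words: dgbamb, dgfbpl, dgbbep
  Position 0: all 'd' => match
  Position 1: all 'g' => match
  Position 2: ('b', 'f', 'b') => mismatch, stop
LCP = "dg" (length 2)

2


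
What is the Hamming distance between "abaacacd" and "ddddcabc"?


Comparing "abaacacd" and "ddddcabc" position by position:
  Position 0: 'a' vs 'd' => differ
  Position 1: 'b' vs 'd' => differ
  Position 2: 'a' vs 'd' => differ
  Position 3: 'a' vs 'd' => differ
  Position 4: 'c' vs 'c' => same
  Position 5: 'a' vs 'a' => same
  Position 6: 'c' vs 'b' => differ
  Position 7: 'd' vs 'c' => differ
Total differences (Hamming distance): 6

6


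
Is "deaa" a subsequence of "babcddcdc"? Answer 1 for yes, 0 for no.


Check if "deaa" is a subsequence of "babcddcdc"
Greedy scan:
  Position 0 ('b'): no match needed
  Position 1 ('a'): no match needed
  Position 2 ('b'): no match needed
  Position 3 ('c'): no match needed
  Position 4 ('d'): matches sub[0] = 'd'
  Position 5 ('d'): no match needed
  Position 6 ('c'): no match needed
  Position 7 ('d'): no match needed
  Position 8 ('c'): no match needed
Only matched 1/4 characters => not a subsequence

0


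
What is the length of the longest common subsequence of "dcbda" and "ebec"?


LCS of "dcbda" and "ebec"
DP table:
           e    b    e    c
      0    0    0    0    0
  d   0    0    0    0    0
  c   0    0    0    0    1
  b   0    0    1    1    1
  d   0    0    1    1    1
  a   0    0    1    1    1
LCS length = dp[5][4] = 1

1


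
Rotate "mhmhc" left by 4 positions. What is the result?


Input: "mhmhc", rotate left by 4
First 4 characters: "mhmh"
Remaining characters: "c"
Concatenate remaining + first: "c" + "mhmh" = "cmhmh"

cmhmh


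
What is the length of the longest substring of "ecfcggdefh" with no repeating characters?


Input: "ecfcggdefh"
Sliding window (track last position of each char):
  Position 0 ('e'): window [0,0] length 1 -- new best
  Position 1 ('c'): window [0,1] length 2 -- new best
  Position 2 ('f'): window [0,2] length 3 -- new best
  Position 3 ('c'): repeat (last at 1), move window start to 2
  Position 3 ('c'): window [2,3] length 2
  Position 4 ('g'): window [2,4] length 3
  Position 5 ('g'): repeat (last at 4), move window start to 5
  Position 5 ('g'): window [5,5] length 1
  Position 6 ('d'): window [5,6] length 2
  Position 7 ('e'): window [5,7] length 3
  Position 8 ('f'): window [5,8] length 4 -- new best
  Position 9 ('h'): window [5,9] length 5 -- new best
Longest substring with no repeats: "gdefh" with length 5

5


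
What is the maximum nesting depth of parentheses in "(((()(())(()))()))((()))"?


Input: "(((()(())(()))()))((()))"
Tracking depth:
  Position 0 '(': depth becomes 1
  Position 1 '(': depth becomes 2
  Position 2 '(': depth becomes 3
  Position 3 '(': depth becomes 4
  Position 4 ')': depth becomes 3
  Position 5 '(': depth becomes 4
  Position 6 '(': depth becomes 5
  Position 7 ')': depth becomes 4
  Position 8 ')': depth becomes 3
  Position 9 '(': depth becomes 4
  Position 10 '(': depth becomes 5
  Position 11 ')': depth becomes 4
  Position 12 ')': depth becomes 3
  Position 13 ')': depth becomes 2
  Position 14 '(': depth becomes 3
  Position 15 ')': depth becomes 2
  Position 16 ')': depth becomes 1
  Position 17 ')': depth becomes 0
  Position 18 '(': depth becomes 1
  Position 19 '(': depth becomes 2
  Position 20 '(': depth becomes 3
  Position 21 ')': depth becomes 2
  Position 22 ')': depth becomes 1
  Position 23 ')': depth becomes 0
Maximum depth reached: 5

5


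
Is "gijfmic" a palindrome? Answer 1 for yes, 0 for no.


Input: gijfmic
Reversed: cimfjig
  Compare pos 0 ('g') with pos 6 ('c'): MISMATCH
  Compare pos 1 ('i') with pos 5 ('i'): match
  Compare pos 2 ('j') with pos 4 ('m'): MISMATCH
Result: not a palindrome

0


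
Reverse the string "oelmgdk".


Input: oelmgdk
Reading characters right to left:
  Position 6: 'k'
  Position 5: 'd'
  Position 4: 'g'
  Position 3: 'm'
  Position 2: 'l'
  Position 1: 'e'
  Position 0: 'o'
Reversed: kdgmleo

kdgmleo


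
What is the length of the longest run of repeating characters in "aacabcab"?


Input: "aacabcab"
Scanning for longest run:
  Position 1 ('a'): continues run of 'a', length=2
  Position 2 ('c'): new char, reset run to 1
  Position 3 ('a'): new char, reset run to 1
  Position 4 ('b'): new char, reset run to 1
  Position 5 ('c'): new char, reset run to 1
  Position 6 ('a'): new char, reset run to 1
  Position 7 ('b'): new char, reset run to 1
Longest run: 'a' with length 2

2


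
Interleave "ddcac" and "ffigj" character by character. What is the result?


Interleaving "ddcac" and "ffigj":
  Position 0: 'd' from first, 'f' from second => "df"
  Position 1: 'd' from first, 'f' from second => "df"
  Position 2: 'c' from first, 'i' from second => "ci"
  Position 3: 'a' from first, 'g' from second => "ag"
  Position 4: 'c' from first, 'j' from second => "cj"
Result: dfdfciagcj

dfdfciagcj
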